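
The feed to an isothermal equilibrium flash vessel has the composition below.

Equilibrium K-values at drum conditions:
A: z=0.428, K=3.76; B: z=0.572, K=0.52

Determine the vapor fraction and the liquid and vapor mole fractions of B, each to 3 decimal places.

Rachford–Rice: g(ψ) = Σ zᵢ(Kᵢ−1)/(1+ψ(Kᵢ−1)) = 0.
g(0) = ΣzᵢKᵢ − 1 = 0.907 and g(1) = 1 − Σzᵢ/Kᵢ = -0.214, so a root lies in (0, 1).
Binary case is linear: z₁(K₁−1)(1+ψ(K₂−1)) + z₂(K₂−1)(1+ψ(K₁−1)) = 0
⇒ ψ = [z₁(K₁−1)+z₂(K₂−1)] / [−(K₁−1)(K₂−1)] = 0.9067/1.3248 = 0.684
Compositions from xᵢ = zᵢ/(1+ψ(Kᵢ−1)), yᵢ = Kᵢxᵢ:
  A: x = 0.148, y = 0.557
  B: x = 0.852, y = 0.443

ψ = 0.684, x_B = 0.852, y_B = 0.443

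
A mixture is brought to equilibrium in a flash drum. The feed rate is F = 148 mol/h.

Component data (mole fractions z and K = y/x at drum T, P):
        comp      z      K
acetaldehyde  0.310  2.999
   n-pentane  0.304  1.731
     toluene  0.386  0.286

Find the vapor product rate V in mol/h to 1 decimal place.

V = 81.4 mol/h

Newton iteration, ψ⁰ = 0.4:
  ψ = 0.400: g = 0.1305, g' = -0.865 → ψ = 0.551
  ψ = 0.551: g = -0.0009, g' = -0.898 → ψ = 0.550
Converged at ψ = 0.550.
Then V = ψ·F = 0.5498·148 = 81.4 mol/h and L = F − V = 66.6 mol/h.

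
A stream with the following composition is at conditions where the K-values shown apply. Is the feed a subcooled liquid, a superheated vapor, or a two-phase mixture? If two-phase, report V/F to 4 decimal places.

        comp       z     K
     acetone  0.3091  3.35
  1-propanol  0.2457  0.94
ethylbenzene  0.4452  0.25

ΣzᵢKᵢ = 1.3777; Σzᵢ/Kᵢ = 2.1345.
Both exceed 1, so a two-phase solution exists.
Newton iteration, ψ⁰ = 0.46:
  ψ = 0.4600: g = -0.17588, g' = -0.9788 → ψ = 0.2803
  ψ = 0.2803: g = 0.00013, g' = -1.0228 → ψ = 0.2804
Converged at ψ = 0.2804.

two-phase, V/F = 0.2804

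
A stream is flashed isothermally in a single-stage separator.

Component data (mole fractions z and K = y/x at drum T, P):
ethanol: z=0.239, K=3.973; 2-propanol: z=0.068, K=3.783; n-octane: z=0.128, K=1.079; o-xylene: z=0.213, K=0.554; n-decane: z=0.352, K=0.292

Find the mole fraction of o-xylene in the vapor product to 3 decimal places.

Let ψ = V/F and solve Σ zᵢ(Kᵢ−1)/(1+ψ(Kᵢ−1)) = 0.
g(0) = ΣzᵢKᵢ − 1 = 0.566 and g(1) = 1 − Σzᵢ/Kᵢ = -0.787, so a root lies in (0, 1).
Iterate (Newton) starting at ψ = 0.5:
  ψ = 0.500: g = -0.1334, g' = -0.927 → ψ = 0.356
  ψ = 0.356: g = 0.0038, g' = -1.007 → ψ = 0.360
Converged at ψ = 0.360.
Compositions from xᵢ = zᵢ/(1+ψ(Kᵢ−1)), yᵢ = Kᵢxᵢ:
  ethanol: x = 0.115, y = 0.459
  2-propanol: x = 0.034, y = 0.129
  n-octane: x = 0.124, y = 0.134
  o-xylene: x = 0.254, y = 0.141
  n-decane: x = 0.472, y = 0.138

y_o-xylene = 0.141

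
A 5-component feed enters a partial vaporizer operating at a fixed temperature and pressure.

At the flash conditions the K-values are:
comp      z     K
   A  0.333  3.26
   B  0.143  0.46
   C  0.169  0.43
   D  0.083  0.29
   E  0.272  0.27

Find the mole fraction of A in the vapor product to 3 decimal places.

y_A = 0.727

Let ψ = V/F and solve Σ zᵢ(Kᵢ−1)/(1+ψ(Kᵢ−1)) = 0.
Check two-phase: ΣzᵢKᵢ = 1.322 > 1 and Σzᵢ/Kᵢ = 2.100 > 1, so g(0) = 0.322 > 0 and g(1) = -1.100 < 0.
Newton–Raphson from ψ = 0.66:
  ψ = 0.660: g = -0.4664, g' = -1.204 → ψ = 0.273
  ψ = 0.273: g = -0.0598, g' = -1.076 → ψ = 0.217
  ψ = 0.217: g = 0.0020, g' = -1.154 → ψ = 0.219
Converged at ψ = 0.219.
Compositions from xᵢ = zᵢ/(1+ψ(Kᵢ−1)), yᵢ = Kᵢxᵢ:
  A: x = 0.223, y = 0.727
  B: x = 0.162, y = 0.075
  C: x = 0.193, y = 0.083
  D: x = 0.098, y = 0.028
  E: x = 0.324, y = 0.087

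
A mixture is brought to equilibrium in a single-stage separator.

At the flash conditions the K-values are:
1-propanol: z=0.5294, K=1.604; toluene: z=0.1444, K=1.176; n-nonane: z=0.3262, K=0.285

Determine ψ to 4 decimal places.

ψ = 0.2950

Newton–Raphson from ψ = 0.51:
  ψ = 0.5100: g = -0.09932, g' = -0.5298 → ψ = 0.3225
  ψ = 0.3225: g = -0.01147, g' = -0.4210 → ψ = 0.2953
  ψ = 0.2953: g = -0.00014, g' = -0.4111 → ψ = 0.2950
Converged at ψ = 0.2950.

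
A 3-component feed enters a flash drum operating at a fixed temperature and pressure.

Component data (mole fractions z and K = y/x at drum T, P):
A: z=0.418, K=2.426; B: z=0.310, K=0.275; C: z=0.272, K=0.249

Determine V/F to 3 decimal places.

V/F = 0.159

Rachford–Rice: g(V/F) = Σ zᵢ(Kᵢ−1)/(1+V/F(Kᵢ−1)) = 0.
g(0) = ΣzᵢKᵢ − 1 = 0.167 and g(1) = 1 − Σzᵢ/Kᵢ = -1.392, so a root lies in (0, 1).
Newton–Raphson from V/F = 0.5:
  V/F = 0.500: g = -0.3317, g' = -1.084 → V/F = 0.194
  V/F = 0.194: g = -0.0338, g' = -0.952 → V/F = 0.159
Converged at V/F = 0.159.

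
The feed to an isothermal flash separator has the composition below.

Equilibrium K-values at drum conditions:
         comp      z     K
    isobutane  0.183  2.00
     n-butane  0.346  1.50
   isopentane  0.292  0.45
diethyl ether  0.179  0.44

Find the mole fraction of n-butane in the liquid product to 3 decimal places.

Newton–Raphson from V/F = 0.48:
  V/F = 0.480: g = -0.0921, g' = -0.408 → V/F = 0.254
  V/F = 0.254: g = -0.0041, g' = -0.380 → V/F = 0.243
Converged at V/F = 0.243.
Compositions from xᵢ = zᵢ/(1+V/F(Kᵢ−1)), yᵢ = Kᵢxᵢ:
  isobutane: x = 0.147, y = 0.294
  n-butane: x = 0.308, y = 0.463
  isopentane: x = 0.337, y = 0.152
  diethyl ether: x = 0.207, y = 0.091

x_n-butane = 0.308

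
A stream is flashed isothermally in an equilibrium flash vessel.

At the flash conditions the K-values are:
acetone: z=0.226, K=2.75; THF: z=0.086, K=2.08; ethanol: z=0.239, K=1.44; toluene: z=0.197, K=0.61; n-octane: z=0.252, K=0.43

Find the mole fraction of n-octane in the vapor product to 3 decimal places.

y_n-octane = 0.169

Rachford–Rice: g(V/F) = Σ zᵢ(Kᵢ−1)/(1+V/F(Kᵢ−1)) = 0.
g(0) = ΣzᵢKᵢ − 1 = 0.373 and g(1) = 1 − Σzᵢ/Kᵢ = -0.198, so a root lies in (0, 1).
Iterate (Newton) starting at V/F = 0.43:
  V/F = 0.430: g = 0.0949, g' = -0.492 → V/F = 0.623
  V/F = 0.623: g = 0.0030, g' = -0.472 → V/F = 0.629
Converged at V/F = 0.629.
Compositions from xᵢ = zᵢ/(1+V/F(Kᵢ−1)), yᵢ = Kᵢxᵢ:
  acetone: x = 0.108, y = 0.296
  THF: x = 0.051, y = 0.106
  ethanol: x = 0.187, y = 0.270
  toluene: x = 0.261, y = 0.159
  n-octane: x = 0.393, y = 0.169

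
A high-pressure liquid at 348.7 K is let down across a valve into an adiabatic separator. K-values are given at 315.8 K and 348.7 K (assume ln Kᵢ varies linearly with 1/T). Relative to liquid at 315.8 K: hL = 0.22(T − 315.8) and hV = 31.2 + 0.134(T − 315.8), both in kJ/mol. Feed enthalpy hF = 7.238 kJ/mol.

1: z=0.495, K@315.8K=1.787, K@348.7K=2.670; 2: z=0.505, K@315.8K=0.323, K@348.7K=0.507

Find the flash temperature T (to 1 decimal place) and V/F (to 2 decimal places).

Adiabatic flash: solve Rachford–Rice at each trial T, then check hF = ψ·hV(T) + (1−ψ)·hL(T).
  T = 315.8 K: K = (1.787, 0.323), RR gives ψ = 0.089, H_out = 2.792 kJ/mol
  T = 348.7 K: K = (2.670, 0.507), RR gives ψ = 0.702, H_out = 27.145 kJ/mol
  T = 332.2 K: K = (2.205, 0.409), RR gives ψ = 0.418, H_out = 16.070 kJ/mol
  T = 324.0 K: K = (1.990, 0.365), RR gives ψ = 0.269, H_out = 10.006 kJ/mol
  T = 319.9 K: K = (1.887, 0.343), RR gives ψ = 0.185, H_out = 6.598 kJ/mol
  T = 321.9 K: K = (1.937, 0.354), RR gives ψ = 0.227, H_out = 8.302 kJ/mol
  T = 320.9 K: K = (1.912, 0.348), RR gives ψ = 0.206, H_out = 7.461 kJ/mol
Linear interpolation between T = 319.9 (H_out = 6.598) and T = 320.9 (H_out = 7.461) on hF = 7.238 gives T ≈ 320.6 K, at which ψ = 0.20.

T = 320.6 K, V/F = 0.20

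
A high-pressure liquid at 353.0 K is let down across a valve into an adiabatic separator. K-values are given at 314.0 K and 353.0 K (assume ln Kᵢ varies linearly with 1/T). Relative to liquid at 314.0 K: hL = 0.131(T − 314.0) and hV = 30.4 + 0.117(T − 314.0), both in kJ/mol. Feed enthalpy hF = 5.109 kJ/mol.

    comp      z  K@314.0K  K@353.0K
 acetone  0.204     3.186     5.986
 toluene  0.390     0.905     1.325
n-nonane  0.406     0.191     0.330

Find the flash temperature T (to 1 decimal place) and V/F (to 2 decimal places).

Adiabatic flash: solve Rachford–Rice at each trial T, then check hF = ψ·hV(T) + (1−ψ)·hL(T).
  T = 314.0 K: K = (3.186, 0.905, 0.191), RR gives ψ = 0.071, H_out = 2.166 kJ/mol
  T = 353.0 K: K = (5.986, 1.325, 0.330), RR gives ψ = 0.490, H_out = 19.730 kJ/mol
  T = 333.5 K: K = (4.448, 1.107, 0.255), RR gives ψ = 0.297, H_out = 11.495 kJ/mol
  T = 323.8 K: K = (3.787, 1.005, 0.222), RR gives ψ = 0.193, H_out = 7.116 kJ/mol
  T = 318.9 K: K = (3.478, 0.954, 0.206), RR gives ψ = 0.135, H_out = 4.732 kJ/mol
  T = 321.4 K: K = (3.633, 0.980, 0.214), RR gives ψ = 0.165, H_out = 5.967 kJ/mol
  T = 320.1 K: K = (3.552, 0.967, 0.210), RR gives ψ = 0.149, H_out = 5.330 kJ/mol
Linear interpolation between T = 318.9 (H_out = 4.732) and T = 320.1 (H_out = 5.330) on hF = 5.109 gives T ≈ 319.7 K, at which ψ = 0.14.

T = 319.7 K, V/F = 0.14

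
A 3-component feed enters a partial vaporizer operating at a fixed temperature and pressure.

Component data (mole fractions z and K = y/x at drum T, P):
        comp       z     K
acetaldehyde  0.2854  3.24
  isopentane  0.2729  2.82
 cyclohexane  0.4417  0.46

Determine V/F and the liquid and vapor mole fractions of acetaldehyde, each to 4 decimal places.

V/F = 0.8153, x_acetaldehyde = 0.1010, y_acetaldehyde = 0.3272

Material balance + equilibrium reduce to Σ zᵢ(Kᵢ−1)/(1+V/F(Kᵢ−1)) = 0.
Check two-phase: ΣzᵢKᵢ = 1.8975 > 1 and Σzᵢ/Kᵢ = 1.1451 > 1, so g(0) = 0.8975 > 0 and g(1) = -0.1451 < 0.
Newton iteration, V/F⁰ = 0.5:
  V/F = 0.5000: g = 0.23486, g' = -0.8081 → V/F = 0.7906
  V/F = 0.7906: g = 0.01814, g' = -0.7307 → V/F = 0.8154
  V/F = 0.8154: g = -0.00007, g' = -0.7369 → V/F = 0.8153
Converged at V/F = 0.8153.
Compositions from xᵢ = zᵢ/(1+V/F(Kᵢ−1)), yᵢ = Kᵢxᵢ:
  acetaldehyde: x = 0.1010, y = 0.3272
  isopentane: x = 0.1099, y = 0.3098
  cyclohexane: x = 0.7892, y = 0.3630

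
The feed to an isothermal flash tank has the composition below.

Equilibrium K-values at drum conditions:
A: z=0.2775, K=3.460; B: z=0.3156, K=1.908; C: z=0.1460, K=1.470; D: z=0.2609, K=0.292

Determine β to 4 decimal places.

β = 0.8197

Let β = V/F and solve Σ zᵢ(Kᵢ−1)/(1+β(Kᵢ−1)) = 0.
Feasibility: ΣzᵢKᵢ = 1.8531, Σzᵢ/Kᵢ = 1.2384 — both > 1, two phases present.
Newton–Raphson from β = 0.55:
  β = 0.5500: g = 0.23325, g' = -0.7902 → β = 0.8452
  β = 0.8452: g = -0.02699, g' = -1.0878 → β = 0.8204
  β = 0.8204: g = -0.00072, g' = -1.0309 → β = 0.8197
Converged at β = 0.8197.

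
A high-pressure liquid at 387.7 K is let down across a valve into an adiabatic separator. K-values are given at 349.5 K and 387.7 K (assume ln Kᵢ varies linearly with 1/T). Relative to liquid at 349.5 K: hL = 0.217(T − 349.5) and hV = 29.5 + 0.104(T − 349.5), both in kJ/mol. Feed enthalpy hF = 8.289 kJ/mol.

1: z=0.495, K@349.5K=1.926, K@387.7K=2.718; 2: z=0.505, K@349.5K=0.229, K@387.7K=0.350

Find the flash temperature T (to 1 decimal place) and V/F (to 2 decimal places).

T = 359.4 K, V/F = 0.22

Adiabatic flash: solve Rachford–Rice at each trial T, then check hF = ψ·hV(T) + (1−ψ)·hL(T).
  T = 349.5 K: K = (1.926, 0.229), RR gives ψ = 0.097, H_out = 2.852 kJ/mol
  T = 387.7 K: K = (2.718, 0.350), RR gives ψ = 0.468, H_out = 20.065 kJ/mol
  T = 368.6 K: K = (2.308, 0.286), RR gives ψ = 0.308, H_out = 12.554 kJ/mol
  T = 359.1 K: K = (2.115, 0.257), RR gives ψ = 0.213, H_out = 8.139 kJ/mol
  T = 363.9 K: K = (2.212, 0.272), RR gives ψ = 0.263, H_out = 10.449 kJ/mol
  T = 361.5 K: K = (2.163, 0.264), RR gives ψ = 0.238, H_out = 9.316 kJ/mol
Linear interpolation between T = 359.1 (H_out = 8.139) and T = 361.5 (H_out = 9.316) on hF = 8.289 gives T ≈ 359.4 K, at which ψ = 0.22.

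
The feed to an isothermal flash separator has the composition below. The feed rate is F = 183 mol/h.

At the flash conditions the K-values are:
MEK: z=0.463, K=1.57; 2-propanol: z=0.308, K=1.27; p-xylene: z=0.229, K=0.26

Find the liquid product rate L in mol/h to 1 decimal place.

Let ψ = V/F and solve Σ zᵢ(Kᵢ−1)/(1+ψ(Kᵢ−1)) = 0.
g(0) = ΣzᵢKᵢ − 1 = 0.178 and g(1) = 1 − Σzᵢ/Kᵢ = -0.418, so a root lies in (0, 1).
Iterate (Newton) starting at ψ = 0.5:
  ψ = 0.500: g = 0.0097, g' = -0.424 → ψ = 0.523
  ψ = 0.523: g = -0.0002, g' = -0.440 → ψ = 0.522
Converged at ψ = 0.522.
Then V = ψ·F = 0.5224·183 = 95.6 mol/h and L = F − V = 87.4 mol/h.

L = 87.4 mol/h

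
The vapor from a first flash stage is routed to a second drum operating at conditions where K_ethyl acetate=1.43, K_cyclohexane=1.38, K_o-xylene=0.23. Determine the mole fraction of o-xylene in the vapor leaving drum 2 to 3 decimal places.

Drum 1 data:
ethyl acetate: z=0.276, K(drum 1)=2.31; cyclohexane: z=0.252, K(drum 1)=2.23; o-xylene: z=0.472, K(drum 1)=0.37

y_o-xylene (drum 2) = 0.079

Drum 1:
Let ψ₁ = V/F and solve Σ zᵢ(Kᵢ−1)/(1+ψ₁(Kᵢ−1)) = 0.
Check two-phase: ΣzᵢKᵢ = 1.374 > 1 and Σzᵢ/Kᵢ = 1.508 > 1, so g(0) = 0.374 > 0 and g(1) = -0.508 < 0.
Newton iteration, ψ₁⁰ = 0.5:
  ψ₁ = 0.500: g = -0.0237, g' = -0.718 → ψ₁ = 0.467
Converged at ψ₁ = 0.467.
Drum-1 compositions:
  ethyl acetate: x = 0.171, y = 0.396
  cyclohexane: x = 0.160, y = 0.357
  o-xylene: x = 0.669, y = 0.247
Drum-2 feed = drum-1 vapor: z₂ = (0.3956, 0.3570, 0.2474).
Drum 2:
Material balance + equilibrium reduce to Σ zᵢ(Kᵢ−1)/(1+ψ₂(Kᵢ−1)) = 0.
Check two-phase: ΣzᵢKᵢ = 1.115 > 1 and Σzᵢ/Kᵢ = 1.611 > 1, so g(0) = 0.115 > 0 and g(1) = -0.611 < 0.
Newton–Raphson from ψ₂ = 0.42:
  ψ₂ = 0.420: g = -0.0205, g' = -0.411 → ψ₂ = 0.370
  ψ₂ = 0.370: g = -0.0008, g' = -0.381 → ψ₂ = 0.368
Converged at ψ₂ = 0.368.
  ethyl acetate: x = 0.342, y = 0.488
  cyclohexane: x = 0.313, y = 0.432
  o-xylene: x = 0.345, y = 0.079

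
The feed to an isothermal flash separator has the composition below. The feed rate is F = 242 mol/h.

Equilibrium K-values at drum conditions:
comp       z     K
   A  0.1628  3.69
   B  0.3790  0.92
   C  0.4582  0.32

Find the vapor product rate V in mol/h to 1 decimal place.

V = 19.4 mol/h

Let ψ = V/F and solve Σ zᵢ(Kᵢ−1)/(1+ψ(Kᵢ−1)) = 0.
Feasibility: ΣzᵢKᵢ = 1.0960, Σzᵢ/Kᵢ = 1.8880 — both > 1, two phases present.
Iterate (Newton) starting at ψ = 0.6:
  ψ = 0.6000: g = -0.39063, g' = -0.7796 → ψ = 0.0990
  ψ = 0.0990: g = -0.01875, g' = -0.9808 → ψ = 0.0798
  ψ = 0.0798: g = 0.00053, g' = -1.0377 → ψ = 0.0803
Converged at ψ = 0.0803.
Then V = ψ·F = 0.0803·242 = 19.4 mol/h and L = F − V = 222.6 mol/h.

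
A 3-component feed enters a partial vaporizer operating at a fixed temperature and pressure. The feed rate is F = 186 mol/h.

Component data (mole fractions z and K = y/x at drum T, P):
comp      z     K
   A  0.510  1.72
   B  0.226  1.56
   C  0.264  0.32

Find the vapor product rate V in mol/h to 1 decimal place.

V = 127.8 mol/h

Newton–Raphson from β = 0.5:
  β = 0.500: g = 0.0969, g' = -0.466 → β = 0.708
  β = 0.708: g = -0.0122, g' = -0.606 → β = 0.688
  β = 0.688: g = -0.0002, g' = -0.586 → β = 0.687
Converged at β = 0.687.
Then V = β·F = 0.6873·186 = 127.8 mol/h and L = F − V = 58.2 mol/h.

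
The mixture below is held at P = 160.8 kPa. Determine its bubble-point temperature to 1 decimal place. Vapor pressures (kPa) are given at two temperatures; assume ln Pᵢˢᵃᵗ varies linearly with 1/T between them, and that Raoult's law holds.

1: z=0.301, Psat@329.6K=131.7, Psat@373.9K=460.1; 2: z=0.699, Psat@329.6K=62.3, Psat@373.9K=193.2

Bubble-point temperature: ΣzᵢPᵢˢᵃᵗ(T) = P. Interpolate ln Pᵢˢᵃᵗ = aᵢ + bᵢ/T.
  T = 329.6 K: ΣzᵢPᵢˢᵃᵗ = 83.19 kPa
  T = 373.9 K: ΣzᵢPᵢˢᵃᵗ = 273.54 kPa
  T = 351.8 K: ΣzᵢPᵢˢᵃᵗ = 156.75 kPa
  T = 362.9 K: ΣzᵢPᵢˢᵃᵗ = 209.07 kPa
  T = 357.4 K: ΣzᵢPᵢˢᵃᵗ = 181.67 kPa
  T = 354.6 K: ΣzᵢPᵢˢᵃᵗ = 168.85 kPa
  T = 353.2 K: ΣzᵢPᵢˢᵃᵗ = 162.71 kPa
Interpolating between 351.8 K and 353.2 K gives T ≈ 352.8 K.

T = 352.8 K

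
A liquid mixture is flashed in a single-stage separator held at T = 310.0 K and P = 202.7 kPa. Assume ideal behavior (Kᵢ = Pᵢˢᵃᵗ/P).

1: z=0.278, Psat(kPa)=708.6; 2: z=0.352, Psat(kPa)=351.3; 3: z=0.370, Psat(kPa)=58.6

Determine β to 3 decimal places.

Raoult's law: Kᵢ = Pᵢˢᵃᵗ/P = Pᵢˢᵃᵗ/202.7.
  K_1 = 708.6/202.7 = 3.49581, K_2 = 351.3/202.7 = 1.73310, K_3 = 58.6/202.7 = 0.28910
Iterate (Newton) starting at β = 0.32:
  β = 0.320: g = 0.2543, g' = -0.973 → β = 0.581
  β = 0.581: g = 0.0157, g' = -0.925 → β = 0.598
Converged at β = 0.598.

β = 0.598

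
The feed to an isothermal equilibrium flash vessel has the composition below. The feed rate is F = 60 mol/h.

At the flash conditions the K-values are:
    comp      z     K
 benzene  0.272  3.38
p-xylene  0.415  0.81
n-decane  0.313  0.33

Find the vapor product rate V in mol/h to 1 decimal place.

Let ψ = V/F and solve Σ zᵢ(Kᵢ−1)/(1+ψ(Kᵢ−1)) = 0.
g(0) = ΣzᵢKᵢ − 1 = 0.359 and g(1) = 1 − Σzᵢ/Kᵢ = -0.541, so a root lies in (0, 1).
Iterate (Newton) starting at ψ = 0.61:
  ψ = 0.610: g = -0.1798, g' = -0.677 → ψ = 0.345
  ψ = 0.345: g = -0.0013, g' = -0.720 → ψ = 0.343
Converged at ψ = 0.343.
Then V = ψ·F = 0.3427·60 = 20.6 mol/h and L = F − V = 39.4 mol/h.

V = 20.6 mol/h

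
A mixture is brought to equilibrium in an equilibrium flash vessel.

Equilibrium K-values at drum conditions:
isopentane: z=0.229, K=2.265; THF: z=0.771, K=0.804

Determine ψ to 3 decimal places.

Material balance + equilibrium reduce to Σ zᵢ(Kᵢ−1)/(1+ψ(Kᵢ−1)) = 0.
Check two-phase: ΣzᵢKᵢ = 1.139 > 1 and Σzᵢ/Kᵢ = 1.060 > 1, so g(0) = 0.139 > 0 and g(1) = -0.060 < 0.
Binary case is linear: z₁(K₁−1)(1+ψ(K₂−1)) + z₂(K₂−1)(1+ψ(K₁−1)) = 0
⇒ ψ = [z₁(K₁−1)+z₂(K₂−1)] / [−(K₁−1)(K₂−1)] = 0.1386/0.2479 = 0.559

ψ = 0.559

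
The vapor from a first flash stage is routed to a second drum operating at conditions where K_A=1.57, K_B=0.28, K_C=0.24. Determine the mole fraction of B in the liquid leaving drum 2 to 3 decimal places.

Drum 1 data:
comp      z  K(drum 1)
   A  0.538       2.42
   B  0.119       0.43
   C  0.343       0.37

x_B (drum 2) = 0.117

Drum 1:
Rachford–Rice: g(ψ₁) = Σ zᵢ(Kᵢ−1)/(1+ψ₁(Kᵢ−1)) = 0.
Feasibility: ΣzᵢKᵢ = 1.480, Σzᵢ/Kᵢ = 1.426 — both > 1, two phases present.
Newton–Raphson from ψ₁ = 0.55:
  ψ₁ = 0.550: g = -0.0005, g' = -0.743 → ψ₁ = 0.549
Converged at ψ₁ = 0.549.
Drum-1 compositions:
  A: x = 0.302, y = 0.731
  B: x = 0.173, y = 0.074
  C: x = 0.525, y = 0.194
Drum-2 feed = drum-1 vapor: z₂ = (0.7314, 0.0745, 0.1941).
Drum 2:
Newton iteration, ψ₂⁰ = 0.5:
  ψ₂ = 0.500: g = 0.0028, g' = -0.530 → ψ₂ = 0.505
Converged at ψ₂ = 0.505.
  A: x = 0.568, y = 0.892
  B: x = 0.117, y = 0.033
  C: x = 0.315, y = 0.076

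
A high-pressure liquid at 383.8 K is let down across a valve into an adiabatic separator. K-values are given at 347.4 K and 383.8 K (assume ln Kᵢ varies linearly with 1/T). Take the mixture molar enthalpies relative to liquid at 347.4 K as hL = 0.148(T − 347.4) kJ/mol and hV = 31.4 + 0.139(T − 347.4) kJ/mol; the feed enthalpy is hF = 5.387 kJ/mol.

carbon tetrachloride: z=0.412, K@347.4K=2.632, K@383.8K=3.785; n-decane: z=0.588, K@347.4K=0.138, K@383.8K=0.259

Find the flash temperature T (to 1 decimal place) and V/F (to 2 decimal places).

T = 351.8 K, V/F = 0.15

Adiabatic flash: solve Rachford–Rice at each trial T, then check hF = ψ·hV(T) + (1−ψ)·hL(T).
  T = 347.4 K: K = (2.632, 0.138), RR gives ψ = 0.118, H_out = 3.695 kJ/mol
  T = 383.8 K: K = (3.785, 0.259), RR gives ψ = 0.345, H_out = 16.103 kJ/mol
  T = 365.6 K: K = (3.185, 0.192), RR gives ψ = 0.241, H_out = 10.216 kJ/mol
  T = 356.5 K: K = (2.902, 0.163), RR gives ψ = 0.183, H_out = 7.091 kJ/mol
  T = 351.9 K: K = (2.764, 0.150), RR gives ψ = 0.152, H_out = 5.418 kJ/mol
  T = 349.6 K: K = (2.696, 0.144), RR gives ψ = 0.135, H_out = 4.549 kJ/mol
Linear interpolation between T = 349.6 (H_out = 4.549) and T = 351.9 (H_out = 5.418) on hF = 5.387 gives T ≈ 351.8 K, at which ψ = 0.15.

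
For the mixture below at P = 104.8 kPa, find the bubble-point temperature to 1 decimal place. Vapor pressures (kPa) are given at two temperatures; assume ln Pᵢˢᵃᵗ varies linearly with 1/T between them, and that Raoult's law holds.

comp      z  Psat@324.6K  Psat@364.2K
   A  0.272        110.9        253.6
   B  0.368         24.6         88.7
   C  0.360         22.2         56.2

T = 357.4 K

Bubble-point temperature: ΣzᵢPᵢˢᵃᵗ(T) = P. Interpolate ln Pᵢˢᵃᵗ = aᵢ + bᵢ/T.
  T = 324.6 K: ΣzᵢPᵢˢᵃᵗ = 47.21 kPa
  T = 364.2 K: ΣzᵢPᵢˢᵃᵗ = 121.85 kPa
  T = 344.4 K: ΣzᵢPᵢˢᵃᵗ = 77.61 kPa
  T = 354.3 K: ΣzᵢPᵢˢᵃᵗ = 97.76 kPa
  T = 359.2 K: ΣzᵢPᵢˢᵃᵗ = 109.16 kPa
  T = 356.8 K: ΣzᵢPᵢˢᵃᵗ = 103.45 kPa
Interpolating between 356.8 K and 359.2 K gives T ≈ 357.4 K.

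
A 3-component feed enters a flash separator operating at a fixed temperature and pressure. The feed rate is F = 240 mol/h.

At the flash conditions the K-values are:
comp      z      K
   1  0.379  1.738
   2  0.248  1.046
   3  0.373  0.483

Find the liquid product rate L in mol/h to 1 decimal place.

Newton iteration, ψ⁰ = 0.5:
  ψ = 0.500: g = -0.0446, g' = -0.292 → ψ = 0.347
  ψ = 0.347: g = -0.0012, g' = -0.279 → ψ = 0.343
Converged at ψ = 0.343.
Then V = ψ·F = 0.3431·240 = 82.3 mol/h and L = F − V = 157.7 mol/h.

L = 157.7 mol/h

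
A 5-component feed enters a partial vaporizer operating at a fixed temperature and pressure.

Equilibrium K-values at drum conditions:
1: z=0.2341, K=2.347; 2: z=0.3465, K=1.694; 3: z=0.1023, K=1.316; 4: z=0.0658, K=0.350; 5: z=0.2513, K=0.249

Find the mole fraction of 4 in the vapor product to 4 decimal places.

y_4 = 0.0356

Material balance + equilibrium reduce to Σ zᵢ(Kᵢ−1)/(1+V/F(Kᵢ−1)) = 0.
Feasibility: ΣzᵢKᵢ = 1.3566, Σzᵢ/Kᵢ = 1.5793 — both > 1, two phases present.
Newton–Raphson from V/F = 0.64:
  V/F = 0.6400: g = -0.07387, g' = -0.8166 → V/F = 0.5495
  V/F = 0.5495: g = -0.00505, g' = -0.7133 → V/F = 0.5424
Converged at V/F = 0.5424.
Compositions from xᵢ = zᵢ/(1+V/F(Kᵢ−1)), yᵢ = Kᵢxᵢ:
  1: x = 0.1353, y = 0.3175
  2: x = 0.2517, y = 0.4264
  3: x = 0.0873, y = 0.1149
  4: x = 0.1016, y = 0.0356
  5: x = 0.4240, y = 0.1056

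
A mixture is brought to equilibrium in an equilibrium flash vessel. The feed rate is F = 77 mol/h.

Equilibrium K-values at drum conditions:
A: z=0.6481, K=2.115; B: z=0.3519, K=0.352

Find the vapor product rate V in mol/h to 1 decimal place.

Rachford–Rice: g(β) = Σ zᵢ(Kᵢ−1)/(1+β(Kᵢ−1)) = 0.
Feasibility: ΣzᵢKᵢ = 1.4946, Σzᵢ/Kᵢ = 1.3061 — both > 1, two phases present.
Newton iteration, β⁰ = 0.5:
  β = 0.5000: g = 0.12664, g' = -0.6555 → β = 0.6932
  β = 0.6932: g = -0.00640, g' = -0.7434 → β = 0.6846
  β = 0.6846: g = -0.00003, g' = -0.7365 → β = 0.6845
Converged at β = 0.6845.
Then V = β·F = 0.6845·77 = 52.7 mol/h and L = F − V = 24.3 mol/h.

V = 52.7 mol/h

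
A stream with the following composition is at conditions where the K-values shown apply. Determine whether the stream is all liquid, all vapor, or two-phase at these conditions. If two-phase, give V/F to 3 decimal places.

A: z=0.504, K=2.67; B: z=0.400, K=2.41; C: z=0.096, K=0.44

ΣzᵢKᵢ = 2.352; Σzᵢ/Kᵢ = 0.573.
Since Σzᵢ/Kᵢ < 1 the mixture is above its dew point — single vapor phase.

all vapor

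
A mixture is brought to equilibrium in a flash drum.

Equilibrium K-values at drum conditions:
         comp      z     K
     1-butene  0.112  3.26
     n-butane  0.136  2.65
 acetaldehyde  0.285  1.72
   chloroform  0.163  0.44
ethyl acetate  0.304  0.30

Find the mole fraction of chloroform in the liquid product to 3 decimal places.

x_chloroform = 0.213

Material balance + equilibrium reduce to Σ zᵢ(Kᵢ−1)/(1+ψ(Kᵢ−1)) = 0.
g(0) = ΣzᵢKᵢ − 1 = 0.379 and g(1) = 1 − Σzᵢ/Kᵢ = -0.635, so a root lies in (0, 1).
Newton iteration, ψ⁰ = 0.5:
  ψ = 0.500: g = -0.0615, g' = -0.768 → ψ = 0.420
  ψ = 0.420: g = -0.0008, g' = -0.753 → ψ = 0.419
Converged at ψ = 0.419.
Compositions from xᵢ = zᵢ/(1+ψ(Kᵢ−1)), yᵢ = Kᵢxᵢ:
  1-butene: x = 0.058, y = 0.188
  n-butane: x = 0.080, y = 0.213
  acetaldehyde: x = 0.219, y = 0.377
  chloroform: x = 0.213, y = 0.094
  ethyl acetate: x = 0.430, y = 0.129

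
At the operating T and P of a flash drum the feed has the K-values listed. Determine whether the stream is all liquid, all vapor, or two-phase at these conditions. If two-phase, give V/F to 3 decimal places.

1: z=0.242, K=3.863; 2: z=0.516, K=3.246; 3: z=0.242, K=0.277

ΣzᵢKᵢ = 2.677; Σzᵢ/Kᵢ = 1.095.
Both exceed 1, so a two-phase solution exists.
Newton–Raphson from ψ = 0.46:
  ψ = 0.460: g = 0.6069, g' = -1.283 → ψ = 0.933
  ψ = 0.933: g = 0.0255, g' = -1.613 → ψ = 0.949
  ψ = 0.949: g = -0.0006, g' = -1.692 → ψ = 0.948
Converged at ψ = 0.948.

two-phase, V/F = 0.948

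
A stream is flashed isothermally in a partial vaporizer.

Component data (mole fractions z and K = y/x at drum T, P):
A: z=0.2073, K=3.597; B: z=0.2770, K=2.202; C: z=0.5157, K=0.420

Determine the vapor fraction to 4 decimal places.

Iterate (Newton) starting at ψ = 0.5:
  ψ = 0.5000: g = 0.02091, g' = -0.7649 → ψ = 0.5273
  ψ = 0.5273: g = 0.00009, g' = -0.7590 → ψ = 0.5275
Converged at ψ = 0.5275.

ψ = 0.5275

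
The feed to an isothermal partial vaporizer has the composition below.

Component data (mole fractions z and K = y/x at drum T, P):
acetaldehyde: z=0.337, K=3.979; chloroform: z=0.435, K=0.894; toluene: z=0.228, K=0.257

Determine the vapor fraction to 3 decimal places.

ψ = 0.607

Material balance + equilibrium reduce to Σ zᵢ(Kᵢ−1)/(1+ψ(Kᵢ−1)) = 0.
g(0) = ΣzᵢKᵢ − 1 = 0.788 and g(1) = 1 − Σzᵢ/Kᵢ = -0.458, so a root lies in (0, 1).
Iterate (Newton) starting at ψ = 0.5:
  ψ = 0.500: g = 0.0850, g' = -0.807 → ψ = 0.605
  ψ = 0.605: g = 0.0009, g' = -0.802 → ψ = 0.607
Converged at ψ = 0.607.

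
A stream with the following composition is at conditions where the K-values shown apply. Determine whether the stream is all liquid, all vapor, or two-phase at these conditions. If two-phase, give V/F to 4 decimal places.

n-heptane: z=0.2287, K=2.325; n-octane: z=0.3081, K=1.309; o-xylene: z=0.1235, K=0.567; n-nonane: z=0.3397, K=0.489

ΣzᵢKᵢ = 1.1712; Σzᵢ/Kᵢ = 1.2462.
Both exceed 1, so a two-phase solution exists.
Rachford–Rice: g(ψ) = Σ zᵢ(Kᵢ−1)/(1+ψ(Kᵢ−1)) = 0.
Newton iteration, ψ⁰ = 0.5:
  ψ = 0.5000: g = -0.03668, g' = -0.3651 → ψ = 0.3995
  ψ = 0.3995: g = 0.00010, g' = -0.3689 → ψ = 0.3998
Converged at ψ = 0.3998.

two-phase, V/F = 0.3998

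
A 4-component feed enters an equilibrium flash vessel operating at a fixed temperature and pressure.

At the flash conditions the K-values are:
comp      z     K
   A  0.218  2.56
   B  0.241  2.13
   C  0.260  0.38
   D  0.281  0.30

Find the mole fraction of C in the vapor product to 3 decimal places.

y_C = 0.120

Newton iteration, V/F⁰ = 0.5:
  V/F = 0.500: g = -0.1712, g' = -0.829 → V/F = 0.293
  V/F = 0.293: g = -0.0068, g' = -0.791 → V/F = 0.285
Converged at V/F = 0.285.
Compositions from xᵢ = zᵢ/(1+V/F(Kᵢ−1)), yᵢ = Kᵢxᵢ:
  A: x = 0.151, y = 0.386
  B: x = 0.182, y = 0.388
  C: x = 0.316, y = 0.120
  D: x = 0.351, y = 0.105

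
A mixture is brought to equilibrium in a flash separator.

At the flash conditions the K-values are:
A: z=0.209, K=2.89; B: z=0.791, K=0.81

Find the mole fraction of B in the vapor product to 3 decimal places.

Material balance + equilibrium reduce to Σ zᵢ(Kᵢ−1)/(1+β(Kᵢ−1)) = 0.
g(0) = ΣzᵢKᵢ − 1 = 0.245 and g(1) = 1 − Σzᵢ/Kᵢ = -0.049, so a root lies in (0, 1).
Binary case is linear: z₁(K₁−1)(1+β(K₂−1)) + z₂(K₂−1)(1+β(K₁−1)) = 0
⇒ β = [z₁(K₁−1)+z₂(K₂−1)] / [−(K₁−1)(K₂−1)] = 0.2447/0.3591 = 0.681
Compositions from xᵢ = zᵢ/(1+β(Kᵢ−1)), yᵢ = Kᵢxᵢ:
  A: x = 0.091, y = 0.264
  B: x = 0.909, y = 0.736

y_B = 0.736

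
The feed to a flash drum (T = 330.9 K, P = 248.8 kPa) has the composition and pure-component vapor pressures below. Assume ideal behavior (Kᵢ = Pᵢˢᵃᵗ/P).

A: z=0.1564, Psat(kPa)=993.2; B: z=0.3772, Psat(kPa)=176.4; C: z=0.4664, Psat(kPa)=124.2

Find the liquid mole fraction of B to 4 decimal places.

Raoult's law: Kᵢ = Pᵢˢᵃᵗ/P = Pᵢˢᵃᵗ/248.8.
  K_A = 993.2/248.8 = 3.991961, K_B = 176.4/248.8 = 0.709003, K_C = 124.2/248.8 = 0.499196
Let β = V/F and solve Σ zᵢ(Kᵢ−1)/(1+β(Kᵢ−1)) = 0.
Check two-phase: ΣzᵢKᵢ = 1.1246 > 1 and Σzᵢ/Kᵢ = 1.5055 > 1, so g(0) = 0.1246 > 0 and g(1) = -0.5055 < 0.
Newton–Raphson from β = 0.39:
  β = 0.3900: g = -0.19813, g' = -0.5195 → β = 0.0086
  β = 0.0086: g = 0.11158, g' = -1.4808 → β = 0.0840
  β = 0.0840: g = 0.01766, g' = -1.0554 → β = 0.1007
  β = 0.1007: g = 0.00055, g' = -0.9905 → β = 0.1012
Converged at β = 0.1012.
Compositions from xᵢ = zᵢ/(1+β(Kᵢ−1)), yᵢ = Kᵢxᵢ:
  A: x = 0.1200, y = 0.4792
  B: x = 0.3887, y = 0.2756
  C: x = 0.4913, y = 0.2453

x_B = 0.3887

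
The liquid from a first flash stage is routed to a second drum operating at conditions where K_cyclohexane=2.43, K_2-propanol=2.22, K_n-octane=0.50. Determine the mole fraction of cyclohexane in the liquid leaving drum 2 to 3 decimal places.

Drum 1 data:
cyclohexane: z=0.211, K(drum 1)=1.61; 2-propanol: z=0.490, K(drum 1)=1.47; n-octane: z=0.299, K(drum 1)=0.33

Drum 1:
Iterate (Newton) starting at ψ₁ = 0.5:
  ψ₁ = 0.500: g = -0.0161, g' = -0.421 → ψ₁ = 0.462
  ψ₁ = 0.462: g = -0.0004, g' = -0.402 → ψ₁ = 0.461
Converged at ψ₁ = 0.461.
Drum-1 compositions:
  cyclohexane: x = 0.165, y = 0.265
  2-propanol: x = 0.403, y = 0.592
  n-octane: x = 0.433, y = 0.143
Drum-2 feed = drum-1 liquid: z₂ = (0.1647, 0.4028, 0.4325).
Drum 2:
Let ψ₂ = V/F and solve Σ zᵢ(Kᵢ−1)/(1+ψ₂(Kᵢ−1)) = 0.
g(0) = ΣzᵢKᵢ − 1 = 0.511 and g(1) = 1 − Σzᵢ/Kᵢ = -0.114, so a root lies in (0, 1).
Iterate (Newton) starting at ψ₂ = 0.5:
  ψ₂ = 0.500: g = 0.1542, g' = -0.538 → ψ₂ = 0.787
  ψ₂ = 0.787: g = 0.0051, g' = -0.524 → ψ₂ = 0.796
Converged at ψ₂ = 0.796.
  cyclohexane: x = 0.077, y = 0.187
  2-propanol: x = 0.204, y = 0.454
  n-octane: x = 0.719, y = 0.359

x_cyclohexane (drum 2) = 0.077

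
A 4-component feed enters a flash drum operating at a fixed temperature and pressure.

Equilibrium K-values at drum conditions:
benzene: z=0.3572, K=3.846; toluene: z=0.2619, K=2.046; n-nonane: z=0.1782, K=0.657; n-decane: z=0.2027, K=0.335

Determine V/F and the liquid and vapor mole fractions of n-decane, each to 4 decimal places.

Rachford–Rice: g(V/F) = Σ zᵢ(Kᵢ−1)/(1+V/F(Kᵢ−1)) = 0.
Feasibility: ΣzᵢKᵢ = 2.0946, Σzᵢ/Kᵢ = 1.0972 — both > 1, two phases present.
Iterate (Newton) starting at V/F = 0.38:
  V/F = 0.3800: g = 0.43377, g' = -1.0027 → V/F = 0.8126
  V/F = 0.8126: g = 0.07696, g' = -0.8120 → V/F = 0.9074
  V/F = 0.9074: g = -0.00429, g' = -0.9149 → V/F = 0.9027
Converged at V/F = 0.9027.
Compositions from xᵢ = zᵢ/(1+V/F(Kᵢ−1)), yᵢ = Kᵢxᵢ:
  benzene: x = 0.1001, y = 0.3849
  toluene: x = 0.1347, y = 0.2756
  n-nonane: x = 0.2581, y = 0.1696
  n-decane: x = 0.5071, y = 0.1699

V/F = 0.9027, x_n-decane = 0.5071, y_n-decane = 0.1699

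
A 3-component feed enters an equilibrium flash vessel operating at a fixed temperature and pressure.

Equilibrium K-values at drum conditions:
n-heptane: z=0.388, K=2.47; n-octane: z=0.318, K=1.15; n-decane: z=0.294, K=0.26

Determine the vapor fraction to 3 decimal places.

Material balance + equilibrium reduce to Σ zᵢ(Kᵢ−1)/(1+ψ(Kᵢ−1)) = 0.
g(0) = ΣzᵢKᵢ − 1 = 0.401 and g(1) = 1 − Σzᵢ/Kᵢ = -0.564, so a root lies in (0, 1).
Newton–Raphson from ψ = 0.5:
  ψ = 0.500: g = 0.0278, g' = -0.690 → ψ = 0.540
Converged at ψ = 0.540.

ψ = 0.540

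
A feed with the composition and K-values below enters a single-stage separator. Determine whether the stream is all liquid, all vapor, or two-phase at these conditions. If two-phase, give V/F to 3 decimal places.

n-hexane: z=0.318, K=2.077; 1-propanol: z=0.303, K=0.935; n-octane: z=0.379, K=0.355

ΣzᵢKᵢ = 1.078; Σzᵢ/Kᵢ = 1.545.
Both exceed 1, so a two-phase solution exists.
Iterate (Newton) starting at ψ = 0.5:
  ψ = 0.500: g = -0.1586, g' = -0.501 → ψ = 0.183
  ψ = 0.183: g = -0.0112, g' = -0.461 → ψ = 0.159
Converged at ψ = 0.159.

two-phase, V/F = 0.159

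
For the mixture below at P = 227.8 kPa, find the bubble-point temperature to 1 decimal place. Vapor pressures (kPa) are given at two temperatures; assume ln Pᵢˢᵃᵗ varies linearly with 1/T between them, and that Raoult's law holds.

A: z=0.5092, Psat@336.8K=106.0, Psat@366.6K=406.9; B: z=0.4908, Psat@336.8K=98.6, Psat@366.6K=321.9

Bubble-point temperature: ΣzᵢPᵢˢᵃᵗ(T) = P. Interpolate ln Pᵢˢᵃᵗ = aᵢ + bᵢ/T.
  T = 336.8 K: ΣzᵢPᵢˢᵃᵗ = 102.37 kPa
  T = 366.6 K: ΣzᵢPᵢˢᵃᵗ = 365.18 kPa
  T = 351.7 K: ΣzᵢPᵢˢᵃᵗ = 198.47 kPa
  T = 359.1 K: ΣzᵢPᵢˢᵃᵗ = 270.32 kPa
  T = 355.4 K: ΣzᵢPᵢˢᵃᵗ = 231.98 kPa
  T = 353.5 K: ΣzᵢPᵢˢᵃᵗ = 214.20 kPa
Interpolating between 353.5 K and 355.4 K gives T ≈ 355.0 K.

T = 355.0 K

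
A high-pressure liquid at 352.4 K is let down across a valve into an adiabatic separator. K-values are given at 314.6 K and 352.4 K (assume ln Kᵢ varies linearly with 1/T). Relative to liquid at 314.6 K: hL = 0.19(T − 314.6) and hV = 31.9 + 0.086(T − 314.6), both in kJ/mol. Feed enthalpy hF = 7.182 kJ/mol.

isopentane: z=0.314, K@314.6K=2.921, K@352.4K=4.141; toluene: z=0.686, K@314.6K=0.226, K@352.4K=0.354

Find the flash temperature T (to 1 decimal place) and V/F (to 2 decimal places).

T = 329.4 K, V/F = 0.14

Adiabatic flash: solve Rachford–Rice at each trial T, then check hF = ψ·hV(T) + (1−ψ)·hL(T).
  T = 314.6 K: K = (2.921, 0.226), RR gives ψ = 0.049, H_out = 1.550 kJ/mol
  T = 352.4 K: K = (4.141, 0.354), RR gives ψ = 0.268, H_out = 14.668 kJ/mol
  T = 333.5 K: K = (3.512, 0.286), RR gives ψ = 0.167, H_out = 8.591 kJ/mol
  T = 324.1 K: K = (3.213, 0.255), RR gives ψ = 0.112, H_out = 5.261 kJ/mol
  T = 328.8 K: K = (3.362, 0.271), RR gives ψ = 0.140, H_out = 6.961 kJ/mol
  T = 331.1 K: K = (3.435, 0.278), RR gives ψ = 0.153, H_out = 7.766 kJ/mol
Linear interpolation between T = 328.8 (H_out = 6.961) and T = 331.1 (H_out = 7.766) on hF = 7.182 gives T ≈ 329.4 K, at which ψ = 0.14.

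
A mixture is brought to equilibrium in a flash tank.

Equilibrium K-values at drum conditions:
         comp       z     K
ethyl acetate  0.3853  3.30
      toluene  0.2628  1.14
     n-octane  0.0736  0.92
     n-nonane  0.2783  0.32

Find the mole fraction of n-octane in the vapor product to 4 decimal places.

y_n-octane = 0.0718

Material balance + equilibrium reduce to Σ zᵢ(Kᵢ−1)/(1+ψ(Kᵢ−1)) = 0.
Feasibility: ΣzᵢKᵢ = 1.7278, Σzᵢ/Kᵢ = 1.2970 — both > 1, two phases present.
Iterate (Newton) starting at ψ = 0.5:
  ψ = 0.5000: g = 0.15370, g' = -0.7414 → ψ = 0.7073
Converged at ψ = 0.7073.
Compositions from xᵢ = zᵢ/(1+ψ(Kᵢ−1)), yᵢ = Kᵢxᵢ:
  ethyl acetate: x = 0.1467, y = 0.4840
  toluene: x = 0.2391, y = 0.2726
  n-octane: x = 0.0780, y = 0.0718
  n-nonane: x = 0.5362, y = 0.1716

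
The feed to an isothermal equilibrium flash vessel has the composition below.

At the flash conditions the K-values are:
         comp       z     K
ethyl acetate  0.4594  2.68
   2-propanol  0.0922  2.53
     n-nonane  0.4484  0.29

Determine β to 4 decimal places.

Iterate (Newton) starting at β = 0.37:
  β = 0.3700: g = 0.13422, g' = -0.9969 → β = 0.5046
  β = 0.5046: g = 0.00116, g' = -0.9974 → β = 0.5058
Converged at β = 0.5058.

β = 0.5058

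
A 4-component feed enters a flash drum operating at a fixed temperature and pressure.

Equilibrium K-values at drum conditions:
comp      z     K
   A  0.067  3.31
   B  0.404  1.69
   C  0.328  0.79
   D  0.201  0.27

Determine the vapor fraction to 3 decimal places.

Let ψ = V/F and solve Σ zᵢ(Kᵢ−1)/(1+ψ(Kᵢ−1)) = 0.
Feasibility: ΣzᵢKᵢ = 1.218, Σzᵢ/Kᵢ = 1.419 — both > 1, two phases present.
Newton–Raphson from ψ = 0.47:
  ψ = 0.470: g = -0.0151, g' = -0.458 → ψ = 0.437
Converged at ψ = 0.437.

ψ = 0.437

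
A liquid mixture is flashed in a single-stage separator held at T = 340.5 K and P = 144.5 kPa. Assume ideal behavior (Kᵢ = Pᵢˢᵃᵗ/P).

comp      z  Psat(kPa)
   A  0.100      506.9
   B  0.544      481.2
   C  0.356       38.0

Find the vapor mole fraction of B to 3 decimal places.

y_B = 0.675

Raoult's law: Kᵢ = Pᵢˢᵃᵗ/P = Pᵢˢᵃᵗ/144.5.
  K_A = 506.9/144.5 = 3.50796, K_B = 481.2/144.5 = 3.33010, K_C = 38.0/144.5 = 0.26298
Let ψ = V/F and solve Σ zᵢ(Kᵢ−1)/(1+ψ(Kᵢ−1)) = 0.
Check two-phase: ΣzᵢKᵢ = 2.256 > 1 and Σzᵢ/Kᵢ = 1.546 > 1, so g(0) = 1.256 > 0 and g(1) = -0.546 < 0.
Iterate (Newton) starting at ψ = 0.66:
  ψ = 0.660: g = 0.0830, g' = -1.281 → ψ = 0.725
  ψ = 0.725: g = -0.0029, g' = -1.379 → ψ = 0.723
Converged at ψ = 0.723.
Compositions from xᵢ = zᵢ/(1+ψ(Kᵢ−1)), yᵢ = Kᵢxᵢ:
  A: x = 0.036, y = 0.125
  B: x = 0.203, y = 0.675
  C: x = 0.762, y = 0.200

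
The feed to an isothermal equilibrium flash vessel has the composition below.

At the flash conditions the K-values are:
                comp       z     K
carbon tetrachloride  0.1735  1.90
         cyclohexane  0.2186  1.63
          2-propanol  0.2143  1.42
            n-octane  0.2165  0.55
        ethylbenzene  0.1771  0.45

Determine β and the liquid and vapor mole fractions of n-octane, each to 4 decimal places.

β = 0.5830, x_n-octane = 0.2935, y_n-octane = 0.1614

Iterate (Newton) starting at β = 0.5:
  β = 0.5000: g = 0.02674, g' = -0.3178 → β = 0.5842
  β = 0.5842: g = -0.00040, g' = -0.3281 → β = 0.5830
Converged at β = 0.5830.
Compositions from xᵢ = zᵢ/(1+β(Kᵢ−1)), yᵢ = Kᵢxᵢ:
  carbon tetrachloride: x = 0.1138, y = 0.2162
  cyclohexane: x = 0.1599, y = 0.2606
  2-propanol: x = 0.1722, y = 0.2445
  n-octane: x = 0.2935, y = 0.1614
  ethylbenzene: x = 0.2607, y = 0.1173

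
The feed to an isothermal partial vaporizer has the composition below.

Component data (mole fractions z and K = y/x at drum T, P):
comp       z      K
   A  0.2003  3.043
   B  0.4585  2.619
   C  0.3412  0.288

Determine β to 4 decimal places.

Material balance + equilibrium reduce to Σ zᵢ(Kᵢ−1)/(1+β(Kᵢ−1)) = 0.
Feasibility: ΣzᵢKᵢ = 1.9086, Σzᵢ/Kᵢ = 1.4256 — both > 1, two phases present.
Iterate (Newton) starting at β = 0.5:
  β = 0.5000: g = 0.23543, g' = -0.9887 → β = 0.7381
  β = 0.7381: g = -0.01069, g' = -1.1507 → β = 0.7288
Converged at β = 0.7288.

β = 0.7288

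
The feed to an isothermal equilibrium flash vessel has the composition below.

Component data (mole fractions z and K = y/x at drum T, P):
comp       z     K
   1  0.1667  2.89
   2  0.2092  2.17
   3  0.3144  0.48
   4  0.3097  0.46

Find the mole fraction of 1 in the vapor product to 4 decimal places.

y_1 = 0.3139

Let ψ = V/F and solve Σ zᵢ(Kᵢ−1)/(1+ψ(Kᵢ−1)) = 0.
Feasibility: ΣzᵢKᵢ = 1.2291, Σzᵢ/Kᵢ = 1.4823 — both > 1, two phases present.
Iterate (Newton) starting at ψ = 0.53:
  ψ = 0.5300: g = -0.15150, g' = -0.5970 → ψ = 0.2762
  ψ = 0.2762: g = 0.00452, g' = -0.6613 → ψ = 0.2830
  ψ = 0.2830: g = 0.00001, g' = -0.6571 → ψ = 0.2831
Converged at ψ = 0.2831.
Compositions from xᵢ = zᵢ/(1+ψ(Kᵢ−1)), yᵢ = Kᵢxᵢ:
  1: x = 0.1086, y = 0.3139
  2: x = 0.1572, y = 0.3410
  3: x = 0.3687, y = 0.1770
  4: x = 0.3656, y = 0.1682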